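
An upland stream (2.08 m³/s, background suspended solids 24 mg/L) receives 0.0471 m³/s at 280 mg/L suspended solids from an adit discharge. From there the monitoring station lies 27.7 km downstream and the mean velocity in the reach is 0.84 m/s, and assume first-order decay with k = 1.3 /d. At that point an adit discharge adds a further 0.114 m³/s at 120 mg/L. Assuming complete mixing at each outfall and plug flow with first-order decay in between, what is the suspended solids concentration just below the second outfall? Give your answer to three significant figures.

23.2 mg/L

Mixed concentration C = ΣQC/ΣQ = (2.080·24.00 + 0.04710·280.0) / 2.127 = 63.11/2.127 = 29.67 mg/L; combined flow 2.127 m³/s.
Travel time t = 27.7·1000 / 0.84 = 32980 s = 9.160 h.
After decay, C = 29.67 × e^(−kt) = 29.67 × 0.6089 = 18.06 mg/L.
Second outfall: C = (2.127·18.06 + 0.1140·120.0)/2.241 = 23.25 mg/L.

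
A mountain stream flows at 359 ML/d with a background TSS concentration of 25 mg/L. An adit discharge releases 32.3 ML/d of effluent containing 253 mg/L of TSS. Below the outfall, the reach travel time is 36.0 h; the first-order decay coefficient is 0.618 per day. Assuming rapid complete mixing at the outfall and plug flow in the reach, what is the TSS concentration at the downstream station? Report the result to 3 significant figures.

After mixing, C = (359.0·25.00 + 32.30·253.0) / 391.3 = 17150/391.3 = 43.82 mg/L.
Applying C = C₀e^(−kt): 43.82 × 0.3957 = 17.34 mg/L.

17.3 mg/L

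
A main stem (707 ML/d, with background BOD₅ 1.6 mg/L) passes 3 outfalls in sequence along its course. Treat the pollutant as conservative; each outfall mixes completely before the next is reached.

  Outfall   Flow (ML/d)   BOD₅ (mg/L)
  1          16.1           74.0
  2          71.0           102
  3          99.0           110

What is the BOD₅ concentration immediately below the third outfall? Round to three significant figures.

After outfall 1: Q = 707.0 + 16.10 = 723.1 ML/d; C = (707.0·1.600 + 16.10·74.00)/723.1 = 3.212 mg/L.
After outfall 2: Q = 723.1 + 71.00 = 794.1 ML/d; C = (723.1·3.212 + 71.00·102.0)/794.1 = 12.04 mg/L.
After outfall 3: Q = 794.1 + 99.00 = 893.1 ML/d; C = (794.1·12.04 + 99.00·110.0)/893.1 = 22.90 mg/L.

22.9 mg/L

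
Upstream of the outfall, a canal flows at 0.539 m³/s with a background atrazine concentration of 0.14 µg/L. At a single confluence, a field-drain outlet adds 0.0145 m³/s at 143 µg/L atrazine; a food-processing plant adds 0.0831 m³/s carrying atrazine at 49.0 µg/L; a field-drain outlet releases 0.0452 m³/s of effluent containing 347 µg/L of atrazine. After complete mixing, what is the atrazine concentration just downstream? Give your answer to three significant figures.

Mass balance: C = (0.5390·0.1400 + 0.01450·143.0 + 0.08310·49.00 + 0.04520·347.0) / 0.6818 = 21.91/0.6818 = 32.13 µg/L.

32.1 µg/L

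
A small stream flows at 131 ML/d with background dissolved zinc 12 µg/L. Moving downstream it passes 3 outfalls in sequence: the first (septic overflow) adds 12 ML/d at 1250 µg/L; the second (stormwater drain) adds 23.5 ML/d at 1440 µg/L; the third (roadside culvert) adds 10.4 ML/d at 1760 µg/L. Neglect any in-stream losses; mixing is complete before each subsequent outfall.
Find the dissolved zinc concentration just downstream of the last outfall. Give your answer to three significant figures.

388 µg/L

After outfall 1: Q = 131.0 + 12.00 = 143.0 ML/d; C = (131.0·12.00 + 12.00·1250)/143.0 = 115.9 µg/L.
After outfall 2: Q = 143.0 + 23.50 = 166.5 ML/d; C = (143.0·115.9 + 23.50·1440)/166.5 = 302.8 µg/L.
After outfall 3: Q = 166.5 + 10.40 = 176.9 ML/d; C = (166.5·302.8 + 10.40·1760)/176.9 = 388.4 µg/L.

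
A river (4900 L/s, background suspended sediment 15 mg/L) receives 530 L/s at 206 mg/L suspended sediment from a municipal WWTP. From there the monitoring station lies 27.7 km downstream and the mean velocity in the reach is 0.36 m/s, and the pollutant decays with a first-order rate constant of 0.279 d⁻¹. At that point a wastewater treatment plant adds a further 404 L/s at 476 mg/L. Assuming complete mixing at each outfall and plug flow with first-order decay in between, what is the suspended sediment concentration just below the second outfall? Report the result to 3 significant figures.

Conservation of mass: C = (4900·15.00 + 530.0·206.0) / 5430 = 182700/5430 = 33.64 mg/L; combined flow 5430 L/s.
Travel time t = 27.7·1000 / 0.36 = 76940 s = 21.37 h.
Applying C = C₀e^(−kt): 33.64 × 0.7800 = 26.24 mg/L.
Second outfall: C = (5430·26.24 + 404.0·476.0)/5834 = 57.39 mg/L.

57.4 mg/L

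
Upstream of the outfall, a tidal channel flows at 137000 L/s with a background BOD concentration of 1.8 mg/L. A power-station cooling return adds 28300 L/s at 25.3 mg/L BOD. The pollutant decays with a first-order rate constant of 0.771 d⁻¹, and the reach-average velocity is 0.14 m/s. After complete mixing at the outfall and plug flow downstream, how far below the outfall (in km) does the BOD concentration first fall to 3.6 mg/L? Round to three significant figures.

7.55 km

Conservation of mass: C = (137000·1.800 + 28300·25.30) / 165300 = 962600/165300 = 5.823 mg/L.
Set 5.823·exp(−k·t) = 3.6 → t = ln(5.823/3.6)/k = 53890 s = 14.97 h.
Distance = v·t = 0.14·53890 = 7545 m = 7.545 km.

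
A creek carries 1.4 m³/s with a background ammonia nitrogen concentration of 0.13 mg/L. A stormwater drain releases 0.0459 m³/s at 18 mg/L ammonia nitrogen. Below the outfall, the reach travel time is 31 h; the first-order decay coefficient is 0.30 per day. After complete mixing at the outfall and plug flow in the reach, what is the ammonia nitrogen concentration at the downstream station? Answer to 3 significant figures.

After mixing, C = (1.400·0.1300 + 0.04590·18.00) / 1.446 = 1.008/1.446 = 0.6973 mg/L.
Applying C = C₀e^(−kt): 0.6973 × 0.6788 = 0.4733 mg/L.

0.473 mg/L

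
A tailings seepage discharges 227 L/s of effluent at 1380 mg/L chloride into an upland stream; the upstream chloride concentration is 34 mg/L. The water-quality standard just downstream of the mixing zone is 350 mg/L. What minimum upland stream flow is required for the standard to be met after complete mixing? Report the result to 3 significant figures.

740 L/s

Set C_mix = 350: (Q·34.00 + 227.0·1380) / (Q + 227.0) = 350
→ Q = 227.0·(1380 − 350)/(350 − 34.00) = 739.9 L/s.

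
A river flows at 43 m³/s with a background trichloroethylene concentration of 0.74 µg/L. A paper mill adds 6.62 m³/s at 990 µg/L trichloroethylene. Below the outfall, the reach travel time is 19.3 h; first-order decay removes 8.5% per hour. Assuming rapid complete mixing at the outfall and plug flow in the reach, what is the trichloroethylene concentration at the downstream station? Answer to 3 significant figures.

23.9 µg/L

After mixing, C = (43.00·0.7400 + 6.620·990.0) / 49.62 = 6586/49.62 = 132.7 µg/L.
8.5%/h lost → k = −ln(1 − 0.085) = 0.08883 h⁻¹.
First-order decay: C = 132.7·exp(−k·t) = 132.7·0.1801 = 23.90 µg/L.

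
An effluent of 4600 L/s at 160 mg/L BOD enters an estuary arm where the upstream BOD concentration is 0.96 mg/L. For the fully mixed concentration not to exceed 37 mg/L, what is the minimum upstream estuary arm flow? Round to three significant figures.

Set C_mix = 37: (Q·0.9600 + 4600·160.0) / (Q + 4600) = 37
→ Q = 4600·(160.0 − 37)/(37 − 0.9600) = 15700 L/s.

15700 L/s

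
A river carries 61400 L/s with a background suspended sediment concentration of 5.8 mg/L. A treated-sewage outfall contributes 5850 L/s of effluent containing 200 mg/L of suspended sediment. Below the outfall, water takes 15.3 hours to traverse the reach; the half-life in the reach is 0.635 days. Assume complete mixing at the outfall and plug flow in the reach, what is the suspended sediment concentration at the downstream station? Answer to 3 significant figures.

After mixing, C = (61400·5.800 + 5850·200.0) / 67250 = 1526000/67250 = 22.69 mg/L.
Half-life 0.635 d → k = ln 2 / 0.635 = 1.092 d⁻¹.
Decay over the reach: 22.69·exp(−kt) = 22.69·0.4986 = 11.32 mg/L.

11.3 mg/L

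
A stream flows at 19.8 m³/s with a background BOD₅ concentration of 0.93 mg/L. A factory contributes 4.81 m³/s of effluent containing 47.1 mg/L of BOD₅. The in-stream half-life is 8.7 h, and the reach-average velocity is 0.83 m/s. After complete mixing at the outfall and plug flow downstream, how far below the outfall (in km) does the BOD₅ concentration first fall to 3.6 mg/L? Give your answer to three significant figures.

Mixed concentration C = ΣQC/ΣQ = (19.80·0.9300 + 4.810·47.10) / 24.61 = 245.0/24.61 = 9.954 mg/L.
Half-life 8.7 h → k = ln 2 / 8.7 = 0.07967 h⁻¹ = 1.912 d⁻¹.
Set 9.954·exp(−k·t) = 3.6 → t = ln(9.954/3.6)/k = 45950 s = 12.77 h.
Distance = v·t = 0.83·45950 = 38140 m = 38.14 km.

38.1 km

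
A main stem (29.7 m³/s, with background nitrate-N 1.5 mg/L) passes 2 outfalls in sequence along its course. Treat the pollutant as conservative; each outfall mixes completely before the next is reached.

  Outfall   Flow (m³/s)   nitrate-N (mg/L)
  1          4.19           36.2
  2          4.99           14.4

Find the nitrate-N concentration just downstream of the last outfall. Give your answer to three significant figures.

Outfall 1: combined Q = 33.89 m³/s; C = (29.70·1.500 + 4.190·36.20)/33.89 = 5.790 mg/L.
Outfall 2: combined Q = 38.88 m³/s; C = (33.89·5.790 + 4.990·14.40)/38.88 = 6.895 mg/L.

6.90 mg/L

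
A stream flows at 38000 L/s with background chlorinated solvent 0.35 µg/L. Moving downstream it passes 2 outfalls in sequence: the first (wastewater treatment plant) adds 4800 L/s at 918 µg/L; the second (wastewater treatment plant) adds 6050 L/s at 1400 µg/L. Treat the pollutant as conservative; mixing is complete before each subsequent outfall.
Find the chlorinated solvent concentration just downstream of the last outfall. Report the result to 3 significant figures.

264 µg/L

Outfall 1: combined Q = 42800 L/s; C = (38000·0.3500 + 4800·918.0)/42800 = 103.3 µg/L.
Outfall 2: combined Q = 48850 L/s; C = (42800·103.3 + 6050·1400)/48850 = 263.9 µg/L.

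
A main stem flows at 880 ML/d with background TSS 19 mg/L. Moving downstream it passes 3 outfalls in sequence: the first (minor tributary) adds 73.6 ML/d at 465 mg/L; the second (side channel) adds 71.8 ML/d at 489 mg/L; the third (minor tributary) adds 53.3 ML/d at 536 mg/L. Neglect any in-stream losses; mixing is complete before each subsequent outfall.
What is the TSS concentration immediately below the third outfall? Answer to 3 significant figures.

106 mg/L

Below outfall 1: Q → 953.6 ML/d, C = (880.0·19.00 + 73.60·465.0)/953.6 = 53.42 mg/L.
Below outfall 2: Q → 1025 ML/d, C = (953.6·53.42 + 71.80·489.0)/1025 = 83.92 mg/L.
Below outfall 3: Q → 1079 ML/d, C = (1025·83.92 + 53.30·536.0)/1079 = 106.3 mg/L.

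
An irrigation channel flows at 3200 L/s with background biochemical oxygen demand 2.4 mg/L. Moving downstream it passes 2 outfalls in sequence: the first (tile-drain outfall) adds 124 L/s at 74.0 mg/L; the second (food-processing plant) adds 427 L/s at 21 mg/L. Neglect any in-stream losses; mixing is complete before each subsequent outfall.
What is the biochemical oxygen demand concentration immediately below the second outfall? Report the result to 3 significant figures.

6.88 mg/L

Outfall 1: combined Q = 3324 L/s; C = (3200·2.400 + 124.0·74.00)/3324 = 5.071 mg/L.
Outfall 2: combined Q = 3751 L/s; C = (3324·5.071 + 427.0·21.00)/3751 = 6.884 mg/L.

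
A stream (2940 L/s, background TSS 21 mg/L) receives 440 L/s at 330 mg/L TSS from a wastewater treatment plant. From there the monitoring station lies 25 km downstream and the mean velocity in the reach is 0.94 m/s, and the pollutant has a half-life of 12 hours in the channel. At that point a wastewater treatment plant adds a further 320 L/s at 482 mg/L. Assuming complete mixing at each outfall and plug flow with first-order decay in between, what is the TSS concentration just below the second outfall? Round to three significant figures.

78.2 mg/L

Mixed concentration C = ΣQC/ΣQ = (2940·21.00 + 440.0·330.0) / 3380 = 206900/3380 = 61.22 mg/L; combined flow 3380 L/s.
Travel time t = 25·1000 / 0.94 = 26600 s = 7.388 h.
Half-life 12 h → k = ln 2 / 12 = 0.05776 h⁻¹ = 1.386 d⁻¹.
Applying C = C₀e^(−kt): 61.22 × 0.6526 = 39.96 mg/L.
Second outfall: C = (3380·39.96 + 320.0·482.0)/3700 = 78.19 mg/L.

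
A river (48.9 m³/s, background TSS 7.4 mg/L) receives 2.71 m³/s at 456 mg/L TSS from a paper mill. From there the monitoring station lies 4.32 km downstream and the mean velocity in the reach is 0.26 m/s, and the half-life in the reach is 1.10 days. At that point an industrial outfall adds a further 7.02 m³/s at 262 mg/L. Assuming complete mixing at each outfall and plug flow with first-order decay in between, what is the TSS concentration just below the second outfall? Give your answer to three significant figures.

55.5 mg/L

Conservation of mass: C = (48.90·7.400 + 2.710·456.0) / 51.61 = 1598/51.61 = 30.96 mg/L; combined flow 51.61 m³/s.
Travel time t = 4.32·1000 / 0.26 = 16620 s = 4.615 h.
Half-life 1.10 d → k = ln 2 / 1.10 = 0.6301 d⁻¹.
First-order decay: C = 30.96·exp(−k·t) = 30.96·0.8859 = 27.42 mg/L.
Second outfall: C = (51.61·27.42 + 7.020·262.0)/58.63 = 55.51 mg/L.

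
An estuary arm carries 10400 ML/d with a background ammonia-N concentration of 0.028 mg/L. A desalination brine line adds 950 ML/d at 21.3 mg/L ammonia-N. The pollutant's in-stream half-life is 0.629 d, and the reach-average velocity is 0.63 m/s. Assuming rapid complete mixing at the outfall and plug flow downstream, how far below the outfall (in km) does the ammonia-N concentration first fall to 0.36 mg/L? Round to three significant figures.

79.7 km

After mixing, C = (10400·0.02800 + 950.0·21.30) / 11350 = 20530/11350 = 1.808 mg/L.
Half-life 0.629 d → k = ln 2 / 0.629 = 1.102 d⁻¹.
Set 1.808·exp(−k·t) = 0.36 → t = ln(1.808/0.36)/k = 126600 s = 35.15 h.
Distance = v·t = 0.63·126600 = 79730 m = 79.73 km.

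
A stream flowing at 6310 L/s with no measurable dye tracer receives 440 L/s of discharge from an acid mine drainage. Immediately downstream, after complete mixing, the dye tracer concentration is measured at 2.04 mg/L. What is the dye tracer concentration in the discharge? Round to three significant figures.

Mass balance: 6310·0 + 440.0·Cₑ = 6750·2.040
→ Cₑ = (6750·2.040 − 6310·0) / 440.0 = 31.30 mg/L.

31.3 mg/L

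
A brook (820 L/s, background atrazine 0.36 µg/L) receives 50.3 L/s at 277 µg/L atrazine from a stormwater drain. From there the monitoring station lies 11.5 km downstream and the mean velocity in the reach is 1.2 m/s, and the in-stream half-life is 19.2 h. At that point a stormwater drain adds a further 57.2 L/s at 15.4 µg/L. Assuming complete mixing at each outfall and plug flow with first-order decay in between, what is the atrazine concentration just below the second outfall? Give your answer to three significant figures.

Conservation of mass: C = (820.0·0.3600 + 50.30·277.0) / 870.3 = 14230/870.3 = 16.35 µg/L; combined flow 870.3 L/s.
Travel time t = 11.5·1000 / 1.2 = 9583 s = 2.662 h.
Half-life 19.2 h → k = ln 2 / 19.2 = 0.03610 h⁻¹ = 0.8664 d⁻¹.
Decay over the reach: 16.35·exp(−kt) = 16.35·0.9084 = 14.85 µg/L.
At the second outfall, C = (870.3·14.85 + 57.20·15.40) / (870.3 + 57.20) = 14.88 µg/L.

14.9 µg/L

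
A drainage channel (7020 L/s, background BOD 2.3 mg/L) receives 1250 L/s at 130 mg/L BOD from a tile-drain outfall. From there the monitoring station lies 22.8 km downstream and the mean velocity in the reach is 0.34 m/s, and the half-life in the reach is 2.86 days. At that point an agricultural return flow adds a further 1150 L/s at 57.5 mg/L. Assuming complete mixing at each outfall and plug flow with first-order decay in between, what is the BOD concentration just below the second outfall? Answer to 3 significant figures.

22.7 mg/L

Conservation of mass: C = (7020·2.300 + 1250·130.0) / 8270 = 178600/8270 = 21.60 mg/L; combined flow 8270 L/s.
Travel time t = 22.8·1000 / 0.34 = 67060 s = 18.63 h.
Half-life 2.86 d → k = ln 2 / 2.86 = 0.2424 d⁻¹.
Decay over the reach: 21.60·exp(−kt) = 21.60·0.8285 = 17.90 mg/L.
Second outfall: C = (8270·17.90 + 1150·57.50)/9420 = 22.73 mg/L.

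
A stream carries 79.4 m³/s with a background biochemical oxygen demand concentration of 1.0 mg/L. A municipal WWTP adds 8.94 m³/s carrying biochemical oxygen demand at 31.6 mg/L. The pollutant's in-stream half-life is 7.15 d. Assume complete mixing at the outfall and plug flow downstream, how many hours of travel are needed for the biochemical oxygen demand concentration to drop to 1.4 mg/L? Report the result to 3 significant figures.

Flow-weighted average: C = (79.40·1.000 + 8.940·31.60) / 88.34 = 361.9/88.34 = 4.097 mg/L.
Half-life 7.15 d → k = ln 2 / 7.15 = 0.09694 d⁻¹.
4.097·exp(−k·t) = 1.4 → t = ln(4.097/1.4)/k = 956900 s = 265.8 h.

266 h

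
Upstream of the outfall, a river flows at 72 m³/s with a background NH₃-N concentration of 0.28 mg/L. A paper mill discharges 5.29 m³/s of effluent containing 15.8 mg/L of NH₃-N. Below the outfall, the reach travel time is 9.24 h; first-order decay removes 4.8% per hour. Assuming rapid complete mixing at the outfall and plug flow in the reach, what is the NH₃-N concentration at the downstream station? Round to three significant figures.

Flow-weighted average: C = (72.00·0.2800 + 5.290·15.80) / 77.29 = 103.7/77.29 = 1.342 mg/L.
4.8%/h lost → k = −ln(1 − 0.048) = 0.04919 h⁻¹.
After decay, C = 1.342 × e^(−kt) = 1.342 × 0.6348 = 0.8520 mg/L.

0.852 mg/L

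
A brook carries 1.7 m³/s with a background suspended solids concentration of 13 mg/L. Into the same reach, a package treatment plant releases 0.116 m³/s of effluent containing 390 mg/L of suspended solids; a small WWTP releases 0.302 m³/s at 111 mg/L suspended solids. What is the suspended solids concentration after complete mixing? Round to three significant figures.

Conservation of mass: C = (1.700·13.00 + 0.1160·390.0 + 0.3020·111.0) / 2.118 = 100.9/2.118 = 47.62 mg/L.

47.6 mg/L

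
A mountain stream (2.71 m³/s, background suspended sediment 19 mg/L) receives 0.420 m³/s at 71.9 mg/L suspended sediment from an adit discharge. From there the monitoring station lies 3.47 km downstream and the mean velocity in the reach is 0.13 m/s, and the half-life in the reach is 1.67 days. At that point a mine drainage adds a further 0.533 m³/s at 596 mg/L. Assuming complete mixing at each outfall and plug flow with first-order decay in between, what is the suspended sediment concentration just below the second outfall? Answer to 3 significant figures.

106 mg/L

Conservation of mass: C = (2.710·19.00 + 0.4200·71.90) / 3.130 = 81.69/3.130 = 26.10 mg/L; combined flow 3.130 m³/s.
Travel time t = 3.47·1000 / 0.13 = 26690 s = 7.415 h.
Half-life 1.67 d → k = ln 2 / 1.67 = 0.4151 d⁻¹.
First-order decay: C = 26.10·exp(−k·t) = 26.10·0.8797 = 22.96 mg/L.
Second outfall: C = (3.130·22.96 + 0.5330·596.0)/3.663 = 106.3 mg/L.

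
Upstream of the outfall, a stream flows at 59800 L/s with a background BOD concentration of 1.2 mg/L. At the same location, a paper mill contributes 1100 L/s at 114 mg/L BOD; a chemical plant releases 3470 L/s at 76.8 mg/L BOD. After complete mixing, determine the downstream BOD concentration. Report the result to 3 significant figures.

7.20 mg/L

Conservation of mass: C = (59800·1.200 + 1100·114.0 + 3470·76.80) / 64370 = 463700/64370 = 7.203 mg/L.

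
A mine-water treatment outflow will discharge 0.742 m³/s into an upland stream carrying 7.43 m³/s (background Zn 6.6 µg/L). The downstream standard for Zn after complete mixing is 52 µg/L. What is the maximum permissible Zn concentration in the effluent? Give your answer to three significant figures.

At the limit, (Qr·Cr + Qe·Cₑ)/(Qr + Qe) = 52:
Cₑ = (8.172·52 − 7.430·6.600) / 0.7420 = 506.6 µg/L.

507 µg/L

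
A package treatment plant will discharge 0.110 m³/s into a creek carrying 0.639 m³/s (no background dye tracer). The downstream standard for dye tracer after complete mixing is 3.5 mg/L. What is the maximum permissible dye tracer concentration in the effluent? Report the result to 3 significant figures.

At the limit, (Qr·Cr + Qe·Cₑ)/(Qr + Qe) = 3.5:
Cₑ = (0.7490·3.5 − 0.6390·0) / 0.1100 = 23.83 mg/L.

23.8 mg/L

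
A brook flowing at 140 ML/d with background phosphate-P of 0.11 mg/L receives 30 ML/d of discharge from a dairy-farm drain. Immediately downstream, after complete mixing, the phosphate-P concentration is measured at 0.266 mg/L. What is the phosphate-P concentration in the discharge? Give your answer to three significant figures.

Mass balance: 140.0·0.1100 + 30.00·Cₑ = 170.0·0.2660
→ Cₑ = (170.0·0.2660 − 140.0·0.1100) / 30.00 = 0.9940 mg/L.

0.994 mg/L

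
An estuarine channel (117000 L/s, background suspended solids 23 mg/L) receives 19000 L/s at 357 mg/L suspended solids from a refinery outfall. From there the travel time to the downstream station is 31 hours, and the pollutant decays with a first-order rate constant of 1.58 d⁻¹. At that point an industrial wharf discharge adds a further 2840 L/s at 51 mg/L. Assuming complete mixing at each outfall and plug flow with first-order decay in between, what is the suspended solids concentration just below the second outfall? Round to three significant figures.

Mixed concentration C = ΣQC/ΣQ = (117000·23.00 + 19000·357.0) / 136000 = 9474000/136000 = 69.66 mg/L; combined flow 136000 L/s.
Applying C = C₀e^(−kt): 69.66 × 0.1299 = 9.050 mg/L.
Second outfall: C = (136000·9.050 + 2840·51.00)/138800 = 9.909 mg/L.

9.91 mg/L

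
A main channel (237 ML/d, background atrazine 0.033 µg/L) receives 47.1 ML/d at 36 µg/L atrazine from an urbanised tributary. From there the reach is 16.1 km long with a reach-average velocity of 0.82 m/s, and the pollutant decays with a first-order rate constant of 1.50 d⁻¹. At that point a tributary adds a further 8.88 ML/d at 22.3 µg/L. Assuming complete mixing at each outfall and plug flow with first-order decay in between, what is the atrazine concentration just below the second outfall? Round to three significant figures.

4.81 µg/L

Conservation of mass: C = (237.0·0.03300 + 47.10·36.00) / 284.1 = 1703/284.1 = 5.996 µg/L; combined flow 284.1 ML/d.
Travel time t = 16.1·1000 / 0.82 = 19630 s = 5.454 h.
After decay, C = 5.996 × e^(−kt) = 5.996 × 0.7112 = 4.264 µg/L.
At the second outfall, C = (284.1·4.264 + 8.880·22.30) / (284.1 + 8.880) = 4.811 µg/L.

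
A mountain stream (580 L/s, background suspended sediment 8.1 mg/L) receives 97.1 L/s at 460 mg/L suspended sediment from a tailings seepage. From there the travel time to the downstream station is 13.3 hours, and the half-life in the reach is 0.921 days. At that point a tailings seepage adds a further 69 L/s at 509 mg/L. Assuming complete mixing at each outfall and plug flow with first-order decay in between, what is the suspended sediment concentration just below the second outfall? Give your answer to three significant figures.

Mass balance: C = (580.0·8.100 + 97.10·460.0) / 677.1 = 49360/677.1 = 72.91 mg/L; combined flow 677.1 L/s.
Half-life 0.921 d → k = ln 2 / 0.921 = 0.7526 d⁻¹.
First-order decay: C = 72.91·exp(−k·t) = 72.91·0.6590 = 48.04 mg/L.
Second outfall: C = (677.1·48.04 + 69.00·509.0)/746.1 = 90.67 mg/L.

90.7 mg/L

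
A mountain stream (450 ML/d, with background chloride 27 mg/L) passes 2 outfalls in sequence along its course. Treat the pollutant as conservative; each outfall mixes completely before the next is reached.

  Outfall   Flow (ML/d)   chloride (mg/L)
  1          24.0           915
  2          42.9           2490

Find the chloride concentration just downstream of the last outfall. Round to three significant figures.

273 mg/L

After outfall 1: Q = 450.0 + 24.00 = 474.0 ML/d; C = (450.0·27.00 + 24.00·915.0)/474.0 = 71.96 mg/L.
After outfall 2: Q = 474.0 + 42.90 = 516.9 ML/d; C = (474.0·71.96 + 42.90·2490)/516.9 = 272.6 mg/L.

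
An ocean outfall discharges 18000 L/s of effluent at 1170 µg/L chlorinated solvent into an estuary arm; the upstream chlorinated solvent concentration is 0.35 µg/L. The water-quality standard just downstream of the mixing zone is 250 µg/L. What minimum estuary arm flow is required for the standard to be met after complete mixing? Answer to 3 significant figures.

66300 L/s

Set C_mix = 250: (Q·0.3500 + 18000·1170) / (Q + 18000) = 250
→ Q = 18000·(1170 − 250)/(250 − 0.3500) = 66330 L/s.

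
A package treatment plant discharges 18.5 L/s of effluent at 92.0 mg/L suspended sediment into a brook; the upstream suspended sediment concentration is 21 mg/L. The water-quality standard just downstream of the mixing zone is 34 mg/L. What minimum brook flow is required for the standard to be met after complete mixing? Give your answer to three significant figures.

82.5 L/s

Set C_mix = 34: (Q·21.00 + 18.50·92.00) / (Q + 18.50) = 34
→ Q = 18.50·(92.00 − 34)/(34 − 21.00) = 82.54 L/s.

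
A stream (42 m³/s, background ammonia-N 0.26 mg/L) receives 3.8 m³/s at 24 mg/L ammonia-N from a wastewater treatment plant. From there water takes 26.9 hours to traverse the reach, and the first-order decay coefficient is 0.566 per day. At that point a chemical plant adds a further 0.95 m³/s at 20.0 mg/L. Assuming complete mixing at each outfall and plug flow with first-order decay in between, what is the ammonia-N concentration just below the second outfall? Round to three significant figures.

1.56 mg/L

Conservation of mass: C = (42.00·0.2600 + 3.800·24.00) / 45.80 = 102.1/45.80 = 2.230 mg/L; combined flow 45.80 m³/s.
Decay over the reach: 2.230·exp(−kt) = 2.230·0.5303 = 1.182 mg/L.
At the second outfall, C = (45.80·1.182 + 0.9500·20.00) / (45.80 + 0.9500) = 1.565 mg/L.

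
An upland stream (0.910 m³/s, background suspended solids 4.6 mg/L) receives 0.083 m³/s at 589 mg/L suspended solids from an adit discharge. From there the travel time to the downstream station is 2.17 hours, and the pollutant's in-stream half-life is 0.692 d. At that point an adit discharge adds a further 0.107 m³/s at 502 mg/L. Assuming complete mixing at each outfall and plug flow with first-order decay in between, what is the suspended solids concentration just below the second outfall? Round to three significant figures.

92.9 mg/L

Flow-weighted average: C = (0.9100·4.600 + 0.08300·589.0) / 0.9930 = 53.07/0.9930 = 53.45 mg/L; combined flow 0.9930 m³/s.
Half-life 0.692 d → k = ln 2 / 0.692 = 1.002 d⁻¹.
Decay over the reach: 53.45·exp(−kt) = 53.45·0.9134 = 48.82 mg/L.
Second outfall: C = (0.9930·48.82 + 0.1070·502.0)/1.100 = 92.90 mg/L.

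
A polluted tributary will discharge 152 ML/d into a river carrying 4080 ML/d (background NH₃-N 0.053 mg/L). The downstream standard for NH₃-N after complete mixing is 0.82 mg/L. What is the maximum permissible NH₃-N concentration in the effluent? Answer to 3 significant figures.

21.4 mg/L

At the limit, (Qr·Cr + Qe·Cₑ)/(Qr + Qe) = 0.82:
Cₑ = (4232·0.82 − 4080·0.05300) / 152.0 = 21.41 mg/L.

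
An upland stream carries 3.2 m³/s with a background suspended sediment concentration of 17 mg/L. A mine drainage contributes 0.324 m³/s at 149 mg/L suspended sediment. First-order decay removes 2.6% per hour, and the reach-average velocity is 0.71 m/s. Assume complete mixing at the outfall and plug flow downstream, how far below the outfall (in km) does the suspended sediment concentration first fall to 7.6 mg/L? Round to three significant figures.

130 km

Mass balance: C = (3.200·17.00 + 0.3240·149.0) / 3.524 = 102.7/3.524 = 29.14 mg/L.
2.6%/h lost → k = −ln(1 − 0.026) = 0.02634 h⁻¹.
Set 29.14·exp(−k·t) = 7.6 → t = ln(29.14/7.6)/k = 183600 s = 51.01 h.
Distance = v·t = 0.71·183600 = 130400 m = 130.4 km.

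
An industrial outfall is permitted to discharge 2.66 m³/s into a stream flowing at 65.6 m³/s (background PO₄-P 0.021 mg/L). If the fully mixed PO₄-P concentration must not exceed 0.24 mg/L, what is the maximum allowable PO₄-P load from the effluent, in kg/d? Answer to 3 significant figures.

Mass balance at the limit: 65.60·0.02100 + 2.660·Cₑ = 68.26·0.24 → Cₑ = 5.641 mg/L.
Load = 2.660 m³/s × 5.641 g/m³ × 86 400 s/d = 1296 kg/d.

1300 kg/d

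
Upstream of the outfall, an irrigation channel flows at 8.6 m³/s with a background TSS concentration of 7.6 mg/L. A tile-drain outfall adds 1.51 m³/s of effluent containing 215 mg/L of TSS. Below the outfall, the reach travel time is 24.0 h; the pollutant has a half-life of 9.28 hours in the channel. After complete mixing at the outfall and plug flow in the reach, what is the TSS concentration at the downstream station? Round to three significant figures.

Conservation of mass: C = (8.600·7.600 + 1.510·215.0) / 10.11 = 390.0/10.11 = 38.58 mg/L.
Half-life 9.28 h → k = ln 2 / 9.28 = 0.07469 h⁻¹ = 1.793 d⁻¹.
Applying C = C₀e^(−kt): 38.58 × 0.1665 = 6.424 mg/L.

6.42 mg/L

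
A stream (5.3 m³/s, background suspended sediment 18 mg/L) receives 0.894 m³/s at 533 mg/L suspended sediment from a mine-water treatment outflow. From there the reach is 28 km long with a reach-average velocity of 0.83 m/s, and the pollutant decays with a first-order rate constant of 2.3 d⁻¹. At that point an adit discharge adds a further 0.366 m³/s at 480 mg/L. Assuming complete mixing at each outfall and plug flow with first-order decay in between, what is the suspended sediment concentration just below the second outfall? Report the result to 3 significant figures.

Flow-weighted average: C = (5.300·18.00 + 0.8940·533.0) / 6.194 = 571.9/6.194 = 92.33 mg/L; combined flow 6.194 m³/s.
Travel time t = 28·1000 / 0.83 = 33730 s = 9.371 h.
First-order decay: C = 92.33·exp(−k·t) = 92.33·0.4074 = 37.61 mg/L.
At the second outfall, C = (6.194·37.61 + 0.3660·480.0) / (6.194 + 0.3660) = 62.29 mg/L.

62.3 mg/L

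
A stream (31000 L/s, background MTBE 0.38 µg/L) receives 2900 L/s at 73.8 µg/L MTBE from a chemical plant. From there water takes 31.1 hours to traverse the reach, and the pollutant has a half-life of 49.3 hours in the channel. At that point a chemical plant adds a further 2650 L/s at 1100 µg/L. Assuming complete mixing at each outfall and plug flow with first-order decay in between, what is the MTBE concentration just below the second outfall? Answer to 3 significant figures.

83.7 µg/L

Conservation of mass: C = (31000·0.3800 + 2900·73.80) / 33900 = 225800/33900 = 6.661 µg/L; combined flow 33900 L/s.
Half-life 49.3 h → k = ln 2 / 49.3 = 0.01406 h⁻¹ = 0.3374 d⁻¹.
First-order decay: C = 6.661·exp(−k·t) = 6.661·0.6458 = 4.302 µg/L.
Second outfall: C = (33900·4.302 + 2650·1100)/36550 = 83.74 µg/L.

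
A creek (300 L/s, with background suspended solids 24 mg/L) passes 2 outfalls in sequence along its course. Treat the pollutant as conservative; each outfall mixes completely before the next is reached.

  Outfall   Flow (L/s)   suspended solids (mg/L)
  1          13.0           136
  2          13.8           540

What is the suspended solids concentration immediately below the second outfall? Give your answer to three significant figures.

50.2 mg/L

After outfall 1: Q = 300.0 + 13.00 = 313.0 L/s; C = (300.0·24.00 + 13.00·136.0)/313.0 = 28.65 mg/L.
After outfall 2: Q = 313.0 + 13.80 = 326.8 L/s; C = (313.0·28.65 + 13.80·540.0)/326.8 = 50.24 mg/L.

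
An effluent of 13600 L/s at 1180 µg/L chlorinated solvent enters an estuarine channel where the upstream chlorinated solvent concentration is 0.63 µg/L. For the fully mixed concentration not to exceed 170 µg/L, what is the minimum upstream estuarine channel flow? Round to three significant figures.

81100 L/s

Set C_mix = 170: (Q·0.6300 + 13600·1180) / (Q + 13600) = 170
→ Q = 13600·(1180 − 170)/(170 − 0.6300) = 81100 L/s.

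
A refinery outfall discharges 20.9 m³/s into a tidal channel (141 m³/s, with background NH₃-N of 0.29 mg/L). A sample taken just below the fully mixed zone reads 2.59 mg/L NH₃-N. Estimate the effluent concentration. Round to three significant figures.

18.1 mg/L

Mass balance: 141.0·0.2900 + 20.90·Cₑ = 161.9·2.590
→ Cₑ = (161.9·2.590 − 141.0·0.2900) / 20.90 = 18.11 mg/L.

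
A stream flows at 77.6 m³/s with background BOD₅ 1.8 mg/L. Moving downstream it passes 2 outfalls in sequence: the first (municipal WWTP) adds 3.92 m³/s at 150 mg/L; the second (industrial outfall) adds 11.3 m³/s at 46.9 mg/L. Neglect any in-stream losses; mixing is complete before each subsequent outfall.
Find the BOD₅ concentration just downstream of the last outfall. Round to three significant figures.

Below outfall 1: Q → 81.52 m³/s, C = (77.60·1.800 + 3.920·150.0)/81.52 = 8.926 mg/L.
Below outfall 2: Q → 92.82 m³/s, C = (81.52·8.926 + 11.30·46.90)/92.82 = 13.55 mg/L.

13.5 mg/L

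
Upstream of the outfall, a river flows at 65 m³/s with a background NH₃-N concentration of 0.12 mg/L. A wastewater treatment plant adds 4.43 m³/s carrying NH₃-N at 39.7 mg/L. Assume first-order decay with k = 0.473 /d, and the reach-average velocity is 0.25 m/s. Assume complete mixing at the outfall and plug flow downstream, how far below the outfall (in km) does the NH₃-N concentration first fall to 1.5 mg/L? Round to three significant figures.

Conservation of mass: C = (65.00·0.1200 + 4.430·39.70) / 69.43 = 183.7/69.43 = 2.645 mg/L.
Set 2.645·exp(−k·t) = 1.5 → t = ln(2.645/1.5)/k = 103600 s = 28.79 h.
Distance = v·t = 0.25·103600 = 25910 m = 25.91 km.

25.9 km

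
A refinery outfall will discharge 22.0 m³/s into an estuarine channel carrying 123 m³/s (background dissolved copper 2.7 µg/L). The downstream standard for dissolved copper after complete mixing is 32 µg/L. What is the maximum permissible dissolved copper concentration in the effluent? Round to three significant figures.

196 µg/L

At the limit, (Qr·Cr + Qe·Cₑ)/(Qr + Qe) = 32:
Cₑ = (145.0·32 − 123.0·2.700) / 22.00 = 195.8 µg/L.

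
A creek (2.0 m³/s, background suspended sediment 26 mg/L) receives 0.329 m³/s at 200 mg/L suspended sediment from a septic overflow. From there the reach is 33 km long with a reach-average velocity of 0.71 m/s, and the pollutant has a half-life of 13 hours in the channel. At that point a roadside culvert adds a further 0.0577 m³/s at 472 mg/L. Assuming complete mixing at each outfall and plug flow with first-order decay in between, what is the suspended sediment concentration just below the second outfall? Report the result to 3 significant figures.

36.2 mg/L

After mixing, C = (2.000·26.00 + 0.3290·200.0) / 2.329 = 117.8/2.329 = 50.58 mg/L; combined flow 2.329 m³/s.
Travel time t = 33·1000 / 0.71 = 46480 s = 12.91 h.
Half-life 13 h → k = ln 2 / 13 = 0.05332 h⁻¹ = 1.280 d⁻¹.
Decay over the reach: 50.58·exp(−kt) = 50.58·0.5024 = 25.41 mg/L.
At the second outfall, C = (2.329·25.41 + 0.05770·472.0) / (2.329 + 0.05770) = 36.21 mg/L.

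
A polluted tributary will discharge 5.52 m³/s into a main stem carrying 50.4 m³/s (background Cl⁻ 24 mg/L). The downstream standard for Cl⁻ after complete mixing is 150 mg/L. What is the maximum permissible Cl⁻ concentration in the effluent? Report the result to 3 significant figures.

1300 mg/L

At the limit, (Qr·Cr + Qe·Cₑ)/(Qr + Qe) = 150:
Cₑ = (55.92·150 − 50.40·24.00) / 5.520 = 1300 mg/L.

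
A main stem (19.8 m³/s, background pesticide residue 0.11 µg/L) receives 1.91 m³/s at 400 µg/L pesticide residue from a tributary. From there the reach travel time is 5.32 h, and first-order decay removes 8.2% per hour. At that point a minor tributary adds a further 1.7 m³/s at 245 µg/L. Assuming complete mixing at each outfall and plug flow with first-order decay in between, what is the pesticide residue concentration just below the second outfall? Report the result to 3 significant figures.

38.6 µg/L

Conservation of mass: C = (19.80·0.1100 + 1.910·400.0) / 21.71 = 766.2/21.71 = 35.29 µg/L; combined flow 21.71 m³/s.
8.2%/h lost → k = −ln(1 − 0.082) = 0.08556 h⁻¹.
Decay over the reach: 35.29·exp(−kt) = 35.29·0.6343 = 22.39 µg/L.
At the second outfall, C = (21.71·22.39 + 1.700·245.0) / (21.71 + 1.700) = 38.55 µg/L.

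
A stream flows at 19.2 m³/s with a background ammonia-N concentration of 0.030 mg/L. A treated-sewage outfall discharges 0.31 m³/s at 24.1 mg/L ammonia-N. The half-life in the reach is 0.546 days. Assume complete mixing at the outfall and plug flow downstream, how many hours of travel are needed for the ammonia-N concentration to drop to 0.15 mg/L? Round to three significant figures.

19.1 h

After mixing, C = (19.20·0.03000 + 0.3100·24.10) / 19.51 = 8.047/19.51 = 0.4125 mg/L.
Half-life 0.546 d → k = ln 2 / 0.546 = 1.270 d⁻¹.
0.4125·exp(−k·t) = 0.15 → t = ln(0.4125/0.15)/k = 68840 s = 19.12 h.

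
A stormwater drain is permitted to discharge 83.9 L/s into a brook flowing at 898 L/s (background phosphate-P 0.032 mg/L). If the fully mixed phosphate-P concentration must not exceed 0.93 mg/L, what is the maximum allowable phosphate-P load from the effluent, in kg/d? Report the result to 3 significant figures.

Mass balance at the limit: 898.0·0.03200 + 83.90·Cₑ = 981.9·0.93 → Cₑ = 10.54 mg/L.
83.90 L/s = 0.08390 m³/s. Load = 0.08390 m³/s × 10.54 g/m³ × 86 400 s/d = 76.41 kg/d.

76.4 kg/d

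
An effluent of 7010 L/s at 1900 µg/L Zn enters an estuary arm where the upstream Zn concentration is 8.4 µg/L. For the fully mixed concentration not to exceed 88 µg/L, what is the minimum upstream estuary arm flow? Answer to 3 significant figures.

160000 L/s

Set C_mix = 88: (Q·8.400 + 7010·1900) / (Q + 7010) = 88
→ Q = 7010·(1900 − 88)/(88 − 8.400) = 159600 L/s.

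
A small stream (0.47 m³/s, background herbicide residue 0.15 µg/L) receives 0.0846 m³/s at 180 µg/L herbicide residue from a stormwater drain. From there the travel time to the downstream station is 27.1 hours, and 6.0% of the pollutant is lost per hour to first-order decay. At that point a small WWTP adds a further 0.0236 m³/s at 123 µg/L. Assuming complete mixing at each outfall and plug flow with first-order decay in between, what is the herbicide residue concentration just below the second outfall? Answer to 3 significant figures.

Mixed concentration C = ΣQC/ΣQ = (0.4700·0.1500 + 0.08460·180.0) / 0.5546 = 15.30/0.5546 = 27.58 µg/L; combined flow 0.5546 m³/s.
6.0%/h lost → k = −ln(1 − 0.06) = 0.06188 h⁻¹.
Applying C = C₀e^(−kt): 27.58 × 0.1870 = 5.157 µg/L.
Second outfall: C = (0.5546·5.157 + 0.02360·123.0)/0.5782 = 9.967 µg/L.

9.97 µg/L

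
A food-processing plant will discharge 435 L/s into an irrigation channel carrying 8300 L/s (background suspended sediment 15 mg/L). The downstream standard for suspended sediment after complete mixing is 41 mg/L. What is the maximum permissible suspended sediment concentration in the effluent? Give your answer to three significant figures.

At the limit, (Qr·Cr + Qe·Cₑ)/(Qr + Qe) = 41:
Cₑ = (8735·41 − 8300·15.00) / 435.0 = 537.1 mg/L.

537 mg/L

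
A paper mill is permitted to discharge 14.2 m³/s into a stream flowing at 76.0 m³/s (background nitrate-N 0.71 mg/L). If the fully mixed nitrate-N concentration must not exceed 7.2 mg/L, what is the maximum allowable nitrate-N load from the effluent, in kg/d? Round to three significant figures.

51400 kg/d

Mass balance at the limit: 76.00·0.7100 + 14.20·Cₑ = 90.20·7.2 → Cₑ = 41.94 mg/L.
Load = 14.20 m³/s × 41.94 g/m³ × 86 400 s/d = 51450 kg/d.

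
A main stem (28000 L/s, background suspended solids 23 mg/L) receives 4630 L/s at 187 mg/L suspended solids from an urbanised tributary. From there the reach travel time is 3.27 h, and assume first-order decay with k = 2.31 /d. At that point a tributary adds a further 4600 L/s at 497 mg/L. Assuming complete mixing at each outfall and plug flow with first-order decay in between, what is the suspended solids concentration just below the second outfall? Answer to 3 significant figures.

91.0 mg/L

Flow-weighted average: C = (28000·23.00 + 4630·187.0) / 32630 = 1510000/32630 = 46.27 mg/L; combined flow 32630 L/s.
Decay over the reach: 46.27·exp(−kt) = 46.27·0.7300 = 33.78 mg/L.
At the second outfall, C = (32630·33.78 + 4600·497.0) / (32630 + 4600) = 91.01 mg/L.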